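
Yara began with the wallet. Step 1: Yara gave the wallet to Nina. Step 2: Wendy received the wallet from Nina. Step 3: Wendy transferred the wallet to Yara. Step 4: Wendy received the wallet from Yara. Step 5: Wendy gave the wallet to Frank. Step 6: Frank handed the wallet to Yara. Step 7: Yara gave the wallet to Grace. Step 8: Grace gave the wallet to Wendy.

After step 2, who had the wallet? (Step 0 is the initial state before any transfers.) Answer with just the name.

Answer: Wendy

Derivation:
Tracking the wallet holder through step 2:
After step 0 (start): Yara
After step 1: Nina
After step 2: Wendy

At step 2, the holder is Wendy.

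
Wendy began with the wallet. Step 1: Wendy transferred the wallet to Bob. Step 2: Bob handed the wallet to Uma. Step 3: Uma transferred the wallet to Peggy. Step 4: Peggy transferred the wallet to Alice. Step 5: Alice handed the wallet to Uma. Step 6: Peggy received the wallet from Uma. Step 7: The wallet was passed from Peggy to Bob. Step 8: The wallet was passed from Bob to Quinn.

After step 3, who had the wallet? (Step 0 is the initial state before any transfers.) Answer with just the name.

Answer: Peggy

Derivation:
Tracking the wallet holder through step 3:
After step 0 (start): Wendy
After step 1: Bob
After step 2: Uma
After step 3: Peggy

At step 3, the holder is Peggy.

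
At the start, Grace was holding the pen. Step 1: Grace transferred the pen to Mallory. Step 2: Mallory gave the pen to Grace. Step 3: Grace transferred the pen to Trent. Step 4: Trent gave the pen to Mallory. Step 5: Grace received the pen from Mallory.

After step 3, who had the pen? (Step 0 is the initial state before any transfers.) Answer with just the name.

Tracking the pen holder through step 3:
After step 0 (start): Grace
After step 1: Mallory
After step 2: Grace
After step 3: Trent

At step 3, the holder is Trent.

Answer: Trent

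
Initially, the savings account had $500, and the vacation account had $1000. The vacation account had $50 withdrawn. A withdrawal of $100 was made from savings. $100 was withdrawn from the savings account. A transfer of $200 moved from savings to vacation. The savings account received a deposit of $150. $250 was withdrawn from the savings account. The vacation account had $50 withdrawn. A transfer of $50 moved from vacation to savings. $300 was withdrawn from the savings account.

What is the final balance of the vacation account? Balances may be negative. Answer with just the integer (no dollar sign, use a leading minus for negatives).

Answer: 1050

Derivation:
Tracking account balances step by step:
Start: savings=500, vacation=1000
Event 1 (withdraw 50 from vacation): vacation: 1000 - 50 = 950. Balances: savings=500, vacation=950
Event 2 (withdraw 100 from savings): savings: 500 - 100 = 400. Balances: savings=400, vacation=950
Event 3 (withdraw 100 from savings): savings: 400 - 100 = 300. Balances: savings=300, vacation=950
Event 4 (transfer 200 savings -> vacation): savings: 300 - 200 = 100, vacation: 950 + 200 = 1150. Balances: savings=100, vacation=1150
Event 5 (deposit 150 to savings): savings: 100 + 150 = 250. Balances: savings=250, vacation=1150
Event 6 (withdraw 250 from savings): savings: 250 - 250 = 0. Balances: savings=0, vacation=1150
Event 7 (withdraw 50 from vacation): vacation: 1150 - 50 = 1100. Balances: savings=0, vacation=1100
Event 8 (transfer 50 vacation -> savings): vacation: 1100 - 50 = 1050, savings: 0 + 50 = 50. Balances: savings=50, vacation=1050
Event 9 (withdraw 300 from savings): savings: 50 - 300 = -250. Balances: savings=-250, vacation=1050

Final balance of vacation: 1050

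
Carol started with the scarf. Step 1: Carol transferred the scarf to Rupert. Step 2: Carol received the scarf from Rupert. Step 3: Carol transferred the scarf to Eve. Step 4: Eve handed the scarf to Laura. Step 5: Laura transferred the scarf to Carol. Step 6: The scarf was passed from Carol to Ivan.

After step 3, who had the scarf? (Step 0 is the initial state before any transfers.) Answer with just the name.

Answer: Eve

Derivation:
Tracking the scarf holder through step 3:
After step 0 (start): Carol
After step 1: Rupert
After step 2: Carol
After step 3: Eve

At step 3, the holder is Eve.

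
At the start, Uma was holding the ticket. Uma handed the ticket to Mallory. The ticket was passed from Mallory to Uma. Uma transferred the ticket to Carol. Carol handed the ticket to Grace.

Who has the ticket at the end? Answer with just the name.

Answer: Grace

Derivation:
Tracking the ticket through each event:
Start: Uma has the ticket.
After event 1: Mallory has the ticket.
After event 2: Uma has the ticket.
After event 3: Carol has the ticket.
After event 4: Grace has the ticket.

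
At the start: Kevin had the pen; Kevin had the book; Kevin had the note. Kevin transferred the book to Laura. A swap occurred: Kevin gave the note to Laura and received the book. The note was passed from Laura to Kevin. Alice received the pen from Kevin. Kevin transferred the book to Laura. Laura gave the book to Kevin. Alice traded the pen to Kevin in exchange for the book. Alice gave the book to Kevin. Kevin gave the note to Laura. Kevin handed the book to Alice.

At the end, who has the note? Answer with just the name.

Answer: Laura

Derivation:
Tracking all object holders:
Start: pen:Kevin, book:Kevin, note:Kevin
Event 1 (give book: Kevin -> Laura). State: pen:Kevin, book:Laura, note:Kevin
Event 2 (swap note<->book: now note:Laura, book:Kevin). State: pen:Kevin, book:Kevin, note:Laura
Event 3 (give note: Laura -> Kevin). State: pen:Kevin, book:Kevin, note:Kevin
Event 4 (give pen: Kevin -> Alice). State: pen:Alice, book:Kevin, note:Kevin
Event 5 (give book: Kevin -> Laura). State: pen:Alice, book:Laura, note:Kevin
Event 6 (give book: Laura -> Kevin). State: pen:Alice, book:Kevin, note:Kevin
Event 7 (swap pen<->book: now pen:Kevin, book:Alice). State: pen:Kevin, book:Alice, note:Kevin
Event 8 (give book: Alice -> Kevin). State: pen:Kevin, book:Kevin, note:Kevin
Event 9 (give note: Kevin -> Laura). State: pen:Kevin, book:Kevin, note:Laura
Event 10 (give book: Kevin -> Alice). State: pen:Kevin, book:Alice, note:Laura

Final state: pen:Kevin, book:Alice, note:Laura
The note is held by Laura.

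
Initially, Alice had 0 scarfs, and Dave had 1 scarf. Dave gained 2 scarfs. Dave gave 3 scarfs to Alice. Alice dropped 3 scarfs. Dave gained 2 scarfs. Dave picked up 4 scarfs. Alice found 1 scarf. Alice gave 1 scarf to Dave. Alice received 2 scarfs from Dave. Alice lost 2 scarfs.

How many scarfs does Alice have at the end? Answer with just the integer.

Answer: 0

Derivation:
Tracking counts step by step:
Start: Alice=0, Dave=1
Event 1 (Dave +2): Dave: 1 -> 3. State: Alice=0, Dave=3
Event 2 (Dave -> Alice, 3): Dave: 3 -> 0, Alice: 0 -> 3. State: Alice=3, Dave=0
Event 3 (Alice -3): Alice: 3 -> 0. State: Alice=0, Dave=0
Event 4 (Dave +2): Dave: 0 -> 2. State: Alice=0, Dave=2
Event 5 (Dave +4): Dave: 2 -> 6. State: Alice=0, Dave=6
Event 6 (Alice +1): Alice: 0 -> 1. State: Alice=1, Dave=6
Event 7 (Alice -> Dave, 1): Alice: 1 -> 0, Dave: 6 -> 7. State: Alice=0, Dave=7
Event 8 (Dave -> Alice, 2): Dave: 7 -> 5, Alice: 0 -> 2. State: Alice=2, Dave=5
Event 9 (Alice -2): Alice: 2 -> 0. State: Alice=0, Dave=5

Alice's final count: 0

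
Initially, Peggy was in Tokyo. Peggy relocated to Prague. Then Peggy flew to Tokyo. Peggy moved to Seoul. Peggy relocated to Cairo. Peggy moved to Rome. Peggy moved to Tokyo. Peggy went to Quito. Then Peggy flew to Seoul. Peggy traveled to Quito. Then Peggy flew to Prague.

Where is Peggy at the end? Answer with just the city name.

Tracking Peggy's location:
Start: Peggy is in Tokyo.
After move 1: Tokyo -> Prague. Peggy is in Prague.
After move 2: Prague -> Tokyo. Peggy is in Tokyo.
After move 3: Tokyo -> Seoul. Peggy is in Seoul.
After move 4: Seoul -> Cairo. Peggy is in Cairo.
After move 5: Cairo -> Rome. Peggy is in Rome.
After move 6: Rome -> Tokyo. Peggy is in Tokyo.
After move 7: Tokyo -> Quito. Peggy is in Quito.
After move 8: Quito -> Seoul. Peggy is in Seoul.
After move 9: Seoul -> Quito. Peggy is in Quito.
After move 10: Quito -> Prague. Peggy is in Prague.

Answer: Prague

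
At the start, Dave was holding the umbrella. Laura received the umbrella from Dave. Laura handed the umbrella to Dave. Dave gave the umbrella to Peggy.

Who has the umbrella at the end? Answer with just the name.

Answer: Peggy

Derivation:
Tracking the umbrella through each event:
Start: Dave has the umbrella.
After event 1: Laura has the umbrella.
After event 2: Dave has the umbrella.
After event 3: Peggy has the umbrella.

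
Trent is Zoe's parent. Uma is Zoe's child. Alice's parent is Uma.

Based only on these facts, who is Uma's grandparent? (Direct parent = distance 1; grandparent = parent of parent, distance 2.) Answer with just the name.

Reconstructing the parent chain from the given facts:
  Trent -> Zoe -> Uma -> Alice
(each arrow means 'parent of the next')
Positions in the chain (0 = top):
  position of Trent: 0
  position of Zoe: 1
  position of Uma: 2
  position of Alice: 3

Uma is at position 2; the grandparent is 2 steps up the chain, i.e. position 0: Trent.

Answer: Trent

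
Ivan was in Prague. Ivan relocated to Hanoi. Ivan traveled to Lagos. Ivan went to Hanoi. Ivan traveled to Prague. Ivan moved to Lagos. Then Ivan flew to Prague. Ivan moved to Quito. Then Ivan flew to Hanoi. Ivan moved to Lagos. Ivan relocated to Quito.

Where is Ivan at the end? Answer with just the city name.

Tracking Ivan's location:
Start: Ivan is in Prague.
After move 1: Prague -> Hanoi. Ivan is in Hanoi.
After move 2: Hanoi -> Lagos. Ivan is in Lagos.
After move 3: Lagos -> Hanoi. Ivan is in Hanoi.
After move 4: Hanoi -> Prague. Ivan is in Prague.
After move 5: Prague -> Lagos. Ivan is in Lagos.
After move 6: Lagos -> Prague. Ivan is in Prague.
After move 7: Prague -> Quito. Ivan is in Quito.
After move 8: Quito -> Hanoi. Ivan is in Hanoi.
After move 9: Hanoi -> Lagos. Ivan is in Lagos.
After move 10: Lagos -> Quito. Ivan is in Quito.

Answer: Quito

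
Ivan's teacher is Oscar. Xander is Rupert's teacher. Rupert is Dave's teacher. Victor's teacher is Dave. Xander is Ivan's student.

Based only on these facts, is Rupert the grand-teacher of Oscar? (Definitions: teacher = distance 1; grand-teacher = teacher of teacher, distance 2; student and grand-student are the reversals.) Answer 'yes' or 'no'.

Reconstructing the teacher chain from the given facts:
  Oscar -> Ivan -> Xander -> Rupert -> Dave -> Victor
(each arrow means 'teacher of the next')
Positions in the chain (0 = top):
  position of Oscar: 0
  position of Ivan: 1
  position of Xander: 2
  position of Rupert: 3
  position of Dave: 4
  position of Victor: 5

Rupert is at position 3, Oscar is at position 0; signed distance (j - i) = -3.
'grand-teacher' requires j - i = 2. Actual distance is -3, so the relation does NOT hold.

Answer: no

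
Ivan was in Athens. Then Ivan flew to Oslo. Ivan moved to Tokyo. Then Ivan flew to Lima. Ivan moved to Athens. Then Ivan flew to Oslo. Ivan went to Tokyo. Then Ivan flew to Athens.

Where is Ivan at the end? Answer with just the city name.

Tracking Ivan's location:
Start: Ivan is in Athens.
After move 1: Athens -> Oslo. Ivan is in Oslo.
After move 2: Oslo -> Tokyo. Ivan is in Tokyo.
After move 3: Tokyo -> Lima. Ivan is in Lima.
After move 4: Lima -> Athens. Ivan is in Athens.
After move 5: Athens -> Oslo. Ivan is in Oslo.
After move 6: Oslo -> Tokyo. Ivan is in Tokyo.
After move 7: Tokyo -> Athens. Ivan is in Athens.

Answer: Athens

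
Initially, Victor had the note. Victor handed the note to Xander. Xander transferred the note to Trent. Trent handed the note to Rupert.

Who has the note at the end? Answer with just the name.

Tracking the note through each event:
Start: Victor has the note.
After event 1: Xander has the note.
After event 2: Trent has the note.
After event 3: Rupert has the note.

Answer: Rupert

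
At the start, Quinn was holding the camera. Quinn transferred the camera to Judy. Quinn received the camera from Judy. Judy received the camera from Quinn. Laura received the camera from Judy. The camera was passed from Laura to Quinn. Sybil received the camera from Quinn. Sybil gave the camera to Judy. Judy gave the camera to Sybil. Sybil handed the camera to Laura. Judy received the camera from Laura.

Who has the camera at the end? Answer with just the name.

Answer: Judy

Derivation:
Tracking the camera through each event:
Start: Quinn has the camera.
After event 1: Judy has the camera.
After event 2: Quinn has the camera.
After event 3: Judy has the camera.
After event 4: Laura has the camera.
After event 5: Quinn has the camera.
After event 6: Sybil has the camera.
After event 7: Judy has the camera.
After event 8: Sybil has the camera.
After event 9: Laura has the camera.
After event 10: Judy has the camera.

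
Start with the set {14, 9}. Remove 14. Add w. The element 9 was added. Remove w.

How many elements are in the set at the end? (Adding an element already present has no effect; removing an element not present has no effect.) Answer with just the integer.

Tracking the set through each operation:
Start: {14, 9}
Event 1 (remove 14): removed. Set: {9}
Event 2 (add w): added. Set: {9, w}
Event 3 (add 9): already present, no change. Set: {9, w}
Event 4 (remove w): removed. Set: {9}

Final set: {9} (size 1)

Answer: 1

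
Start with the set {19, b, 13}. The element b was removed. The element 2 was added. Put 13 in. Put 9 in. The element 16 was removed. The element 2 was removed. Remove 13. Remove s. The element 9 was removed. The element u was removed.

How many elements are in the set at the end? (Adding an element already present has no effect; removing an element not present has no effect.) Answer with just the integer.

Answer: 1

Derivation:
Tracking the set through each operation:
Start: {13, 19, b}
Event 1 (remove b): removed. Set: {13, 19}
Event 2 (add 2): added. Set: {13, 19, 2}
Event 3 (add 13): already present, no change. Set: {13, 19, 2}
Event 4 (add 9): added. Set: {13, 19, 2, 9}
Event 5 (remove 16): not present, no change. Set: {13, 19, 2, 9}
Event 6 (remove 2): removed. Set: {13, 19, 9}
Event 7 (remove 13): removed. Set: {19, 9}
Event 8 (remove s): not present, no change. Set: {19, 9}
Event 9 (remove 9): removed. Set: {19}
Event 10 (remove u): not present, no change. Set: {19}

Final set: {19} (size 1)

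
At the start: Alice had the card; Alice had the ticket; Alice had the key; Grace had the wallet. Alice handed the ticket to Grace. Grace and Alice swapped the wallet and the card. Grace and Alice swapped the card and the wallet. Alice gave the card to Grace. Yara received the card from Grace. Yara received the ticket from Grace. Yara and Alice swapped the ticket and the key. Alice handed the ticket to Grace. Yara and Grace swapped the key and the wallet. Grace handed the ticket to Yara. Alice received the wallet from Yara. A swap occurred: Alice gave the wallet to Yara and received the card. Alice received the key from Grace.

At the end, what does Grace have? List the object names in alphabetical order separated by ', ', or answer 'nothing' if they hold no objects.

Tracking all object holders:
Start: card:Alice, ticket:Alice, key:Alice, wallet:Grace
Event 1 (give ticket: Alice -> Grace). State: card:Alice, ticket:Grace, key:Alice, wallet:Grace
Event 2 (swap wallet<->card: now wallet:Alice, card:Grace). State: card:Grace, ticket:Grace, key:Alice, wallet:Alice
Event 3 (swap card<->wallet: now card:Alice, wallet:Grace). State: card:Alice, ticket:Grace, key:Alice, wallet:Grace
Event 4 (give card: Alice -> Grace). State: card:Grace, ticket:Grace, key:Alice, wallet:Grace
Event 5 (give card: Grace -> Yara). State: card:Yara, ticket:Grace, key:Alice, wallet:Grace
Event 6 (give ticket: Grace -> Yara). State: card:Yara, ticket:Yara, key:Alice, wallet:Grace
Event 7 (swap ticket<->key: now ticket:Alice, key:Yara). State: card:Yara, ticket:Alice, key:Yara, wallet:Grace
Event 8 (give ticket: Alice -> Grace). State: card:Yara, ticket:Grace, key:Yara, wallet:Grace
Event 9 (swap key<->wallet: now key:Grace, wallet:Yara). State: card:Yara, ticket:Grace, key:Grace, wallet:Yara
Event 10 (give ticket: Grace -> Yara). State: card:Yara, ticket:Yara, key:Grace, wallet:Yara
Event 11 (give wallet: Yara -> Alice). State: card:Yara, ticket:Yara, key:Grace, wallet:Alice
Event 12 (swap wallet<->card: now wallet:Yara, card:Alice). State: card:Alice, ticket:Yara, key:Grace, wallet:Yara
Event 13 (give key: Grace -> Alice). State: card:Alice, ticket:Yara, key:Alice, wallet:Yara

Final state: card:Alice, ticket:Yara, key:Alice, wallet:Yara
Grace holds: (nothing).

Answer: nothing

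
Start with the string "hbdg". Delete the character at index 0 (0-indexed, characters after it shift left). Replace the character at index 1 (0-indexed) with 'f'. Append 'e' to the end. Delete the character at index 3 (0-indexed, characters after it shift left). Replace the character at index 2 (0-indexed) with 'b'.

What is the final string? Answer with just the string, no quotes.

Applying each edit step by step:
Start: "hbdg"
Op 1 (delete idx 0 = 'h'): "hbdg" -> "bdg"
Op 2 (replace idx 1: 'd' -> 'f'): "bdg" -> "bfg"
Op 3 (append 'e'): "bfg" -> "bfge"
Op 4 (delete idx 3 = 'e'): "bfge" -> "bfg"
Op 5 (replace idx 2: 'g' -> 'b'): "bfg" -> "bfb"

Answer: bfb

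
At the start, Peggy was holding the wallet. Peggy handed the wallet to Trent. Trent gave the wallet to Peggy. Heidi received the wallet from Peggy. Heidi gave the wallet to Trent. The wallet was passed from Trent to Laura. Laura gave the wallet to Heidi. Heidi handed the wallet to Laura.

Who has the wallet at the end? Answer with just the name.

Tracking the wallet through each event:
Start: Peggy has the wallet.
After event 1: Trent has the wallet.
After event 2: Peggy has the wallet.
After event 3: Heidi has the wallet.
After event 4: Trent has the wallet.
After event 5: Laura has the wallet.
After event 6: Heidi has the wallet.
After event 7: Laura has the wallet.

Answer: Laura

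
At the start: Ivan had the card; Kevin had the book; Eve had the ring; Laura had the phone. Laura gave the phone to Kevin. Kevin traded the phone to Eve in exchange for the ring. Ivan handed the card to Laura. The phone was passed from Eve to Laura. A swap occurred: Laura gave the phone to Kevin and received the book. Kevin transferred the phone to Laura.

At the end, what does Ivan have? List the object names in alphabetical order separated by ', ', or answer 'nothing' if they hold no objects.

Tracking all object holders:
Start: card:Ivan, book:Kevin, ring:Eve, phone:Laura
Event 1 (give phone: Laura -> Kevin). State: card:Ivan, book:Kevin, ring:Eve, phone:Kevin
Event 2 (swap phone<->ring: now phone:Eve, ring:Kevin). State: card:Ivan, book:Kevin, ring:Kevin, phone:Eve
Event 3 (give card: Ivan -> Laura). State: card:Laura, book:Kevin, ring:Kevin, phone:Eve
Event 4 (give phone: Eve -> Laura). State: card:Laura, book:Kevin, ring:Kevin, phone:Laura
Event 5 (swap phone<->book: now phone:Kevin, book:Laura). State: card:Laura, book:Laura, ring:Kevin, phone:Kevin
Event 6 (give phone: Kevin -> Laura). State: card:Laura, book:Laura, ring:Kevin, phone:Laura

Final state: card:Laura, book:Laura, ring:Kevin, phone:Laura
Ivan holds: (nothing).

Answer: nothing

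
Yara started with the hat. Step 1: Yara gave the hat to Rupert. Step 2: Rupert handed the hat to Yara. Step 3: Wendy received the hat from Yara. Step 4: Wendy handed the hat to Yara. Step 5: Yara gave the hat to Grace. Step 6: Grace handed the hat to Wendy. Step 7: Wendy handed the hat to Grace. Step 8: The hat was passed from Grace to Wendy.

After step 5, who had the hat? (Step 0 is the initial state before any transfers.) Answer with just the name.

Tracking the hat holder through step 5:
After step 0 (start): Yara
After step 1: Rupert
After step 2: Yara
After step 3: Wendy
After step 4: Yara
After step 5: Grace

At step 5, the holder is Grace.

Answer: Grace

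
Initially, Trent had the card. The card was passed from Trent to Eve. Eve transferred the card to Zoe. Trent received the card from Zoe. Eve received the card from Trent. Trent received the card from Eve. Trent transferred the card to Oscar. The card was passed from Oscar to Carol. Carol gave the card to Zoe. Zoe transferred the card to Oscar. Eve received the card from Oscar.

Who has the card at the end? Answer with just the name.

Tracking the card through each event:
Start: Trent has the card.
After event 1: Eve has the card.
After event 2: Zoe has the card.
After event 3: Trent has the card.
After event 4: Eve has the card.
After event 5: Trent has the card.
After event 6: Oscar has the card.
After event 7: Carol has the card.
After event 8: Zoe has the card.
After event 9: Oscar has the card.
After event 10: Eve has the card.

Answer: Eve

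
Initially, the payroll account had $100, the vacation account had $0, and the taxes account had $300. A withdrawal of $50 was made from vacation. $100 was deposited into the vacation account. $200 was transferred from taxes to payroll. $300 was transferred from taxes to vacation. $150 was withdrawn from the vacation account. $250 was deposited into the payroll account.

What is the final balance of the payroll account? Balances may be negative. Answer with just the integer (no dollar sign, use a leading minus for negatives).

Answer: 550

Derivation:
Tracking account balances step by step:
Start: payroll=100, vacation=0, taxes=300
Event 1 (withdraw 50 from vacation): vacation: 0 - 50 = -50. Balances: payroll=100, vacation=-50, taxes=300
Event 2 (deposit 100 to vacation): vacation: -50 + 100 = 50. Balances: payroll=100, vacation=50, taxes=300
Event 3 (transfer 200 taxes -> payroll): taxes: 300 - 200 = 100, payroll: 100 + 200 = 300. Balances: payroll=300, vacation=50, taxes=100
Event 4 (transfer 300 taxes -> vacation): taxes: 100 - 300 = -200, vacation: 50 + 300 = 350. Balances: payroll=300, vacation=350, taxes=-200
Event 5 (withdraw 150 from vacation): vacation: 350 - 150 = 200. Balances: payroll=300, vacation=200, taxes=-200
Event 6 (deposit 250 to payroll): payroll: 300 + 250 = 550. Balances: payroll=550, vacation=200, taxes=-200

Final balance of payroll: 550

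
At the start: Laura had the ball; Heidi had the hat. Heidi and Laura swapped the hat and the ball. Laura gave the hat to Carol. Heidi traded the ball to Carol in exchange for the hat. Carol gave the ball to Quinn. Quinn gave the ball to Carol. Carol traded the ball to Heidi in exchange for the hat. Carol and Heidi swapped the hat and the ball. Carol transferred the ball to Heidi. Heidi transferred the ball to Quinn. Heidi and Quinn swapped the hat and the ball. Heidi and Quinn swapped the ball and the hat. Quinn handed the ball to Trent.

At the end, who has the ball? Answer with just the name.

Tracking all object holders:
Start: ball:Laura, hat:Heidi
Event 1 (swap hat<->ball: now hat:Laura, ball:Heidi). State: ball:Heidi, hat:Laura
Event 2 (give hat: Laura -> Carol). State: ball:Heidi, hat:Carol
Event 3 (swap ball<->hat: now ball:Carol, hat:Heidi). State: ball:Carol, hat:Heidi
Event 4 (give ball: Carol -> Quinn). State: ball:Quinn, hat:Heidi
Event 5 (give ball: Quinn -> Carol). State: ball:Carol, hat:Heidi
Event 6 (swap ball<->hat: now ball:Heidi, hat:Carol). State: ball:Heidi, hat:Carol
Event 7 (swap hat<->ball: now hat:Heidi, ball:Carol). State: ball:Carol, hat:Heidi
Event 8 (give ball: Carol -> Heidi). State: ball:Heidi, hat:Heidi
Event 9 (give ball: Heidi -> Quinn). State: ball:Quinn, hat:Heidi
Event 10 (swap hat<->ball: now hat:Quinn, ball:Heidi). State: ball:Heidi, hat:Quinn
Event 11 (swap ball<->hat: now ball:Quinn, hat:Heidi). State: ball:Quinn, hat:Heidi
Event 12 (give ball: Quinn -> Trent). State: ball:Trent, hat:Heidi

Final state: ball:Trent, hat:Heidi
The ball is held by Trent.

Answer: Trent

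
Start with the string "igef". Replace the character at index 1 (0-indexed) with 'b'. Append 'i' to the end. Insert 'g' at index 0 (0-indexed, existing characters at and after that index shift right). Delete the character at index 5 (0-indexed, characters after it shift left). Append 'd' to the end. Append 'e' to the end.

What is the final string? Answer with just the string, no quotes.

Applying each edit step by step:
Start: "igef"
Op 1 (replace idx 1: 'g' -> 'b'): "igef" -> "ibef"
Op 2 (append 'i'): "ibef" -> "ibefi"
Op 3 (insert 'g' at idx 0): "ibefi" -> "gibefi"
Op 4 (delete idx 5 = 'i'): "gibefi" -> "gibef"
Op 5 (append 'd'): "gibef" -> "gibefd"
Op 6 (append 'e'): "gibefd" -> "gibefde"

Answer: gibefde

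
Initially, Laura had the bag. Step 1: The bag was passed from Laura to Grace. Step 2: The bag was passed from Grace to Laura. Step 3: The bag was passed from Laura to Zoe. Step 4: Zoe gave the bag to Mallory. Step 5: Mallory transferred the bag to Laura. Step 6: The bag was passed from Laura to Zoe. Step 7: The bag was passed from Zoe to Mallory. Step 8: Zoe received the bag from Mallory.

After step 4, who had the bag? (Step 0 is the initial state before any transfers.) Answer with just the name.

Tracking the bag holder through step 4:
After step 0 (start): Laura
After step 1: Grace
After step 2: Laura
After step 3: Zoe
After step 4: Mallory

At step 4, the holder is Mallory.

Answer: Mallory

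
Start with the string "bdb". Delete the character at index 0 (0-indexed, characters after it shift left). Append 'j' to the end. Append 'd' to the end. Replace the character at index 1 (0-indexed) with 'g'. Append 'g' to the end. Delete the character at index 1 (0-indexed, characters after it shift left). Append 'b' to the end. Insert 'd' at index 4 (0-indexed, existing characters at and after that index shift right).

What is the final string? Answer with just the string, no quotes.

Answer: djdgdb

Derivation:
Applying each edit step by step:
Start: "bdb"
Op 1 (delete idx 0 = 'b'): "bdb" -> "db"
Op 2 (append 'j'): "db" -> "dbj"
Op 3 (append 'd'): "dbj" -> "dbjd"
Op 4 (replace idx 1: 'b' -> 'g'): "dbjd" -> "dgjd"
Op 5 (append 'g'): "dgjd" -> "dgjdg"
Op 6 (delete idx 1 = 'g'): "dgjdg" -> "djdg"
Op 7 (append 'b'): "djdg" -> "djdgb"
Op 8 (insert 'd' at idx 4): "djdgb" -> "djdgdb"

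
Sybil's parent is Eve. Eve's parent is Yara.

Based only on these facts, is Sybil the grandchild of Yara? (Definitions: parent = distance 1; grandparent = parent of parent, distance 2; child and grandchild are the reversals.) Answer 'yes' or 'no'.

Answer: yes

Derivation:
Reconstructing the parent chain from the given facts:
  Yara -> Eve -> Sybil
(each arrow means 'parent of the next')
Positions in the chain (0 = top):
  position of Yara: 0
  position of Eve: 1
  position of Sybil: 2

Sybil is at position 2, Yara is at position 0; signed distance (j - i) = -2.
'grandchild' requires j - i = -2. Actual distance is -2, so the relation HOLDS.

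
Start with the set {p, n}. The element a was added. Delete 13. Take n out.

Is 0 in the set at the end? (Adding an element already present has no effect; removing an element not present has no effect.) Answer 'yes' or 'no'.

Tracking the set through each operation:
Start: {n, p}
Event 1 (add a): added. Set: {a, n, p}
Event 2 (remove 13): not present, no change. Set: {a, n, p}
Event 3 (remove n): removed. Set: {a, p}

Final set: {a, p} (size 2)
0 is NOT in the final set.

Answer: no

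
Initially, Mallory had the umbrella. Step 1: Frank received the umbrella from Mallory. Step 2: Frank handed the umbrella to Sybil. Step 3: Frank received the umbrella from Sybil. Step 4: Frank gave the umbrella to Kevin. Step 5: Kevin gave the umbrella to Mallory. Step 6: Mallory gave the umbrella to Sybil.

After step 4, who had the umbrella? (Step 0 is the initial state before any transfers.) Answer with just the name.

Tracking the umbrella holder through step 4:
After step 0 (start): Mallory
After step 1: Frank
After step 2: Sybil
After step 3: Frank
After step 4: Kevin

At step 4, the holder is Kevin.

Answer: Kevin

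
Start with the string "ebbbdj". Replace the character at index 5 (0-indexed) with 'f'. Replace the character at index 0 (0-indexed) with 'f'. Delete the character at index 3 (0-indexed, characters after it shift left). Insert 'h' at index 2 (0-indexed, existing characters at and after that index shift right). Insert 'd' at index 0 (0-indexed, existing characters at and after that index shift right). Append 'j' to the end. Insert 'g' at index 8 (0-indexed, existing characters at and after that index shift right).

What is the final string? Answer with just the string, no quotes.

Answer: dfbhbdfjg

Derivation:
Applying each edit step by step:
Start: "ebbbdj"
Op 1 (replace idx 5: 'j' -> 'f'): "ebbbdj" -> "ebbbdf"
Op 2 (replace idx 0: 'e' -> 'f'): "ebbbdf" -> "fbbbdf"
Op 3 (delete idx 3 = 'b'): "fbbbdf" -> "fbbdf"
Op 4 (insert 'h' at idx 2): "fbbdf" -> "fbhbdf"
Op 5 (insert 'd' at idx 0): "fbhbdf" -> "dfbhbdf"
Op 6 (append 'j'): "dfbhbdf" -> "dfbhbdfj"
Op 7 (insert 'g' at idx 8): "dfbhbdfj" -> "dfbhbdfjg"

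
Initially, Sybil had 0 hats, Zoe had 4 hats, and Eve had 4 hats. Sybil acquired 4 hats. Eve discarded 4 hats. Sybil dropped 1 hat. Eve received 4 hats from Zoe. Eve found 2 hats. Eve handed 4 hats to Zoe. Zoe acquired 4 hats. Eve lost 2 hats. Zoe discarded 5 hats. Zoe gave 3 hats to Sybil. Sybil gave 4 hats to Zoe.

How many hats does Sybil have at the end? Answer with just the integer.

Answer: 2

Derivation:
Tracking counts step by step:
Start: Sybil=0, Zoe=4, Eve=4
Event 1 (Sybil +4): Sybil: 0 -> 4. State: Sybil=4, Zoe=4, Eve=4
Event 2 (Eve -4): Eve: 4 -> 0. State: Sybil=4, Zoe=4, Eve=0
Event 3 (Sybil -1): Sybil: 4 -> 3. State: Sybil=3, Zoe=4, Eve=0
Event 4 (Zoe -> Eve, 4): Zoe: 4 -> 0, Eve: 0 -> 4. State: Sybil=3, Zoe=0, Eve=4
Event 5 (Eve +2): Eve: 4 -> 6. State: Sybil=3, Zoe=0, Eve=6
Event 6 (Eve -> Zoe, 4): Eve: 6 -> 2, Zoe: 0 -> 4. State: Sybil=3, Zoe=4, Eve=2
Event 7 (Zoe +4): Zoe: 4 -> 8. State: Sybil=3, Zoe=8, Eve=2
Event 8 (Eve -2): Eve: 2 -> 0. State: Sybil=3, Zoe=8, Eve=0
Event 9 (Zoe -5): Zoe: 8 -> 3. State: Sybil=3, Zoe=3, Eve=0
Event 10 (Zoe -> Sybil, 3): Zoe: 3 -> 0, Sybil: 3 -> 6. State: Sybil=6, Zoe=0, Eve=0
Event 11 (Sybil -> Zoe, 4): Sybil: 6 -> 2, Zoe: 0 -> 4. State: Sybil=2, Zoe=4, Eve=0

Sybil's final count: 2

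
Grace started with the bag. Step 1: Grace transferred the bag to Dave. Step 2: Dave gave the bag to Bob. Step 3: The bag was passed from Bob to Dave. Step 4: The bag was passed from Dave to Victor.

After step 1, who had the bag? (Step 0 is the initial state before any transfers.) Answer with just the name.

Tracking the bag holder through step 1:
After step 0 (start): Grace
After step 1: Dave

At step 1, the holder is Dave.

Answer: Dave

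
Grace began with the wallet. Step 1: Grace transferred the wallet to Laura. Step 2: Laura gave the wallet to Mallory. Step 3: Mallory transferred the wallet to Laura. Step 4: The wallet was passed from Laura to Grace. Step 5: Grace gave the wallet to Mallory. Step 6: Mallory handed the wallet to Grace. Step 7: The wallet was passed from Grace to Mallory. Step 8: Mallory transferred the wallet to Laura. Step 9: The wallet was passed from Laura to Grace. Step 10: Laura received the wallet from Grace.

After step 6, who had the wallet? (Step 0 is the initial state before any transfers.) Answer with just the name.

Tracking the wallet holder through step 6:
After step 0 (start): Grace
After step 1: Laura
After step 2: Mallory
After step 3: Laura
After step 4: Grace
After step 5: Mallory
After step 6: Grace

At step 6, the holder is Grace.

Answer: Grace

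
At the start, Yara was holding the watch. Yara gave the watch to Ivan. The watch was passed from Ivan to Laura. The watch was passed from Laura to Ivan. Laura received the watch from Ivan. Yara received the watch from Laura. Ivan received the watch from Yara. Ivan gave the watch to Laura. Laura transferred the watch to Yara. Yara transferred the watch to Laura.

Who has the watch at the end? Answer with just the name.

Tracking the watch through each event:
Start: Yara has the watch.
After event 1: Ivan has the watch.
After event 2: Laura has the watch.
After event 3: Ivan has the watch.
After event 4: Laura has the watch.
After event 5: Yara has the watch.
After event 6: Ivan has the watch.
After event 7: Laura has the watch.
After event 8: Yara has the watch.
After event 9: Laura has the watch.

Answer: Laura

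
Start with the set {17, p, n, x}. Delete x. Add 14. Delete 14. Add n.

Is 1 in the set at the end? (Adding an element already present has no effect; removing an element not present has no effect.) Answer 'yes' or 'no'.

Answer: no

Derivation:
Tracking the set through each operation:
Start: {17, n, p, x}
Event 1 (remove x): removed. Set: {17, n, p}
Event 2 (add 14): added. Set: {14, 17, n, p}
Event 3 (remove 14): removed. Set: {17, n, p}
Event 4 (add n): already present, no change. Set: {17, n, p}

Final set: {17, n, p} (size 3)
1 is NOT in the final set.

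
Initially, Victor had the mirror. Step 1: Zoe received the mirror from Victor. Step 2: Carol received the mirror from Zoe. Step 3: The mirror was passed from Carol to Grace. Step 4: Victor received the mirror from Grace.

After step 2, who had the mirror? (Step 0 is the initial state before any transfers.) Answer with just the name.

Answer: Carol

Derivation:
Tracking the mirror holder through step 2:
After step 0 (start): Victor
After step 1: Zoe
After step 2: Carol

At step 2, the holder is Carol.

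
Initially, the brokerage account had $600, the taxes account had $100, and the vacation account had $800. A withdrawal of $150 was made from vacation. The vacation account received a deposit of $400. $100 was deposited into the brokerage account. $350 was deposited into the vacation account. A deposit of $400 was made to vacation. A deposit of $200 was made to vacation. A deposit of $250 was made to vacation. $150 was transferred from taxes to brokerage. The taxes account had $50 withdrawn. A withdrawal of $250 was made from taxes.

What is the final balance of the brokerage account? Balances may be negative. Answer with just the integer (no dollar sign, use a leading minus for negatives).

Tracking account balances step by step:
Start: brokerage=600, taxes=100, vacation=800
Event 1 (withdraw 150 from vacation): vacation: 800 - 150 = 650. Balances: brokerage=600, taxes=100, vacation=650
Event 2 (deposit 400 to vacation): vacation: 650 + 400 = 1050. Balances: brokerage=600, taxes=100, vacation=1050
Event 3 (deposit 100 to brokerage): brokerage: 600 + 100 = 700. Balances: brokerage=700, taxes=100, vacation=1050
Event 4 (deposit 350 to vacation): vacation: 1050 + 350 = 1400. Balances: brokerage=700, taxes=100, vacation=1400
Event 5 (deposit 400 to vacation): vacation: 1400 + 400 = 1800. Balances: brokerage=700, taxes=100, vacation=1800
Event 6 (deposit 200 to vacation): vacation: 1800 + 200 = 2000. Balances: brokerage=700, taxes=100, vacation=2000
Event 7 (deposit 250 to vacation): vacation: 2000 + 250 = 2250. Balances: brokerage=700, taxes=100, vacation=2250
Event 8 (transfer 150 taxes -> brokerage): taxes: 100 - 150 = -50, brokerage: 700 + 150 = 850. Balances: brokerage=850, taxes=-50, vacation=2250
Event 9 (withdraw 50 from taxes): taxes: -50 - 50 = -100. Balances: brokerage=850, taxes=-100, vacation=2250
Event 10 (withdraw 250 from taxes): taxes: -100 - 250 = -350. Balances: brokerage=850, taxes=-350, vacation=2250

Final balance of brokerage: 850

Answer: 850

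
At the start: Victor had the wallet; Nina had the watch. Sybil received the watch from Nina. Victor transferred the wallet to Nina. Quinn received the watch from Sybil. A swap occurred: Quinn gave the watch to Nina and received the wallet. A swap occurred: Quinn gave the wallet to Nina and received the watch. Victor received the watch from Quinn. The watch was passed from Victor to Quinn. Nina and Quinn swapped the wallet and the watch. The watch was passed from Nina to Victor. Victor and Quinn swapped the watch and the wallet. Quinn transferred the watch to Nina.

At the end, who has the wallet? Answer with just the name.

Answer: Victor

Derivation:
Tracking all object holders:
Start: wallet:Victor, watch:Nina
Event 1 (give watch: Nina -> Sybil). State: wallet:Victor, watch:Sybil
Event 2 (give wallet: Victor -> Nina). State: wallet:Nina, watch:Sybil
Event 3 (give watch: Sybil -> Quinn). State: wallet:Nina, watch:Quinn
Event 4 (swap watch<->wallet: now watch:Nina, wallet:Quinn). State: wallet:Quinn, watch:Nina
Event 5 (swap wallet<->watch: now wallet:Nina, watch:Quinn). State: wallet:Nina, watch:Quinn
Event 6 (give watch: Quinn -> Victor). State: wallet:Nina, watch:Victor
Event 7 (give watch: Victor -> Quinn). State: wallet:Nina, watch:Quinn
Event 8 (swap wallet<->watch: now wallet:Quinn, watch:Nina). State: wallet:Quinn, watch:Nina
Event 9 (give watch: Nina -> Victor). State: wallet:Quinn, watch:Victor
Event 10 (swap watch<->wallet: now watch:Quinn, wallet:Victor). State: wallet:Victor, watch:Quinn
Event 11 (give watch: Quinn -> Nina). State: wallet:Victor, watch:Nina

Final state: wallet:Victor, watch:Nina
The wallet is held by Victor.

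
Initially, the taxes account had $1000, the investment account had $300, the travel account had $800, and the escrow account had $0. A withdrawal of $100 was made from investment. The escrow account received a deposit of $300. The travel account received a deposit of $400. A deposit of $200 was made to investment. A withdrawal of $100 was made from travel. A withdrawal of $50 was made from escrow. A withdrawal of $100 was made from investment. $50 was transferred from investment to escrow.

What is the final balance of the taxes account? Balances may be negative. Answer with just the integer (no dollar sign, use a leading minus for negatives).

Tracking account balances step by step:
Start: taxes=1000, investment=300, travel=800, escrow=0
Event 1 (withdraw 100 from investment): investment: 300 - 100 = 200. Balances: taxes=1000, investment=200, travel=800, escrow=0
Event 2 (deposit 300 to escrow): escrow: 0 + 300 = 300. Balances: taxes=1000, investment=200, travel=800, escrow=300
Event 3 (deposit 400 to travel): travel: 800 + 400 = 1200. Balances: taxes=1000, investment=200, travel=1200, escrow=300
Event 4 (deposit 200 to investment): investment: 200 + 200 = 400. Balances: taxes=1000, investment=400, travel=1200, escrow=300
Event 5 (withdraw 100 from travel): travel: 1200 - 100 = 1100. Balances: taxes=1000, investment=400, travel=1100, escrow=300
Event 6 (withdraw 50 from escrow): escrow: 300 - 50 = 250. Balances: taxes=1000, investment=400, travel=1100, escrow=250
Event 7 (withdraw 100 from investment): investment: 400 - 100 = 300. Balances: taxes=1000, investment=300, travel=1100, escrow=250
Event 8 (transfer 50 investment -> escrow): investment: 300 - 50 = 250, escrow: 250 + 50 = 300. Balances: taxes=1000, investment=250, travel=1100, escrow=300

Final balance of taxes: 1000

Answer: 1000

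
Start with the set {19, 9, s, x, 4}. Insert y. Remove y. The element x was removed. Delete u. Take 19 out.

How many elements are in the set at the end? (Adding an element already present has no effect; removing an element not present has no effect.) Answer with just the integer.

Answer: 3

Derivation:
Tracking the set through each operation:
Start: {19, 4, 9, s, x}
Event 1 (add y): added. Set: {19, 4, 9, s, x, y}
Event 2 (remove y): removed. Set: {19, 4, 9, s, x}
Event 3 (remove x): removed. Set: {19, 4, 9, s}
Event 4 (remove u): not present, no change. Set: {19, 4, 9, s}
Event 5 (remove 19): removed. Set: {4, 9, s}

Final set: {4, 9, s} (size 3)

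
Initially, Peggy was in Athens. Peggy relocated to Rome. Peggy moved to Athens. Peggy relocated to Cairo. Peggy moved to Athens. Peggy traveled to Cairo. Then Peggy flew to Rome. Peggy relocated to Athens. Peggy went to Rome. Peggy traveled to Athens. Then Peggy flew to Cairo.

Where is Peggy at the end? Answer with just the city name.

Answer: Cairo

Derivation:
Tracking Peggy's location:
Start: Peggy is in Athens.
After move 1: Athens -> Rome. Peggy is in Rome.
After move 2: Rome -> Athens. Peggy is in Athens.
After move 3: Athens -> Cairo. Peggy is in Cairo.
After move 4: Cairo -> Athens. Peggy is in Athens.
After move 5: Athens -> Cairo. Peggy is in Cairo.
After move 6: Cairo -> Rome. Peggy is in Rome.
After move 7: Rome -> Athens. Peggy is in Athens.
After move 8: Athens -> Rome. Peggy is in Rome.
After move 9: Rome -> Athens. Peggy is in Athens.
After move 10: Athens -> Cairo. Peggy is in Cairo.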